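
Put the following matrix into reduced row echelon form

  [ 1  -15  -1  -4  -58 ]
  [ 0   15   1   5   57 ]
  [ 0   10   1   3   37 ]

r2 := 1/15·r2
  [ 1  -15    -1   -4   -58 ]
  [ 0    1  1/15  1/3  19/5 ]
  [ 0   10     1    3    37 ]
r3 := r3 − 10·r2
  [ 1  -15    -1    -4   -58 ]
  [ 0    1  1/15   1/3  19/5 ]
  [ 0    0   1/3  -1/3    -1 ]
r3 := 3·r3
  [ 1  -15    -1   -4   -58 ]
  [ 0    1  1/15  1/3  19/5 ]
  [ 0    0     1   -1    -3 ]
r2 := r2 − 1/15·r3
  [ 1  -15  -1   -4  -58 ]
  [ 0    1   0  2/5    4 ]
  [ 0    0   1   -1   -3 ]
r1 := r1 + r3
  [ 1  -15  0   -5  -61 ]
  [ 0    1  0  2/5    4 ]
  [ 0    0  1   -1   -3 ]
r1 := r1 + 15·r2
  [ 1  0  0    1  -1 ]
  [ 0  1  0  2/5   4 ]
  [ 0  0  1   -1  -3 ]

[[1, 0, 0, 1, -1], [0, 1, 0, 2/5, 4], [0, 0, 1, -1, -3]]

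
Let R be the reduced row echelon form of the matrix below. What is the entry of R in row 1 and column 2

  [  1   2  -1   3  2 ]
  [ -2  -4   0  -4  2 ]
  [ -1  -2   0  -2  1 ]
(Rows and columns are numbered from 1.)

2

R2 → R2 + 2·R1
  [  1   2  -1   3  2 ]
  [  0   0  -2   2  6 ]
  [ -1  -2   0  -2  1 ]
R3 → R3 + R1
  [ 1  2  -1  3  2 ]
  [ 0  0  -2  2  6 ]
  [ 0  0  -1  1  3 ]
R2 → -1/2·R2
  [ 1  2  -1   3   2 ]
  [ 0  0   1  -1  -3 ]
  [ 0  0  -1   1   3 ]
R3 → R3 + R2
  [ 1  2  -1   3   2 ]
  [ 0  0   1  -1  -3 ]
  [ 0  0   0   0   0 ]
R1 → R1 + R2
  [ 1  2  0   2  -1 ]
  [ 0  0  1  -1  -3 ]
  [ 0  0  0   0   0 ]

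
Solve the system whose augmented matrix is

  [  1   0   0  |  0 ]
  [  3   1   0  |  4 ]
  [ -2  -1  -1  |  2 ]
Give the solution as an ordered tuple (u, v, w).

(0, 4, -6)

R2 := R2 − 3·R1
  [  1   0   0  |  0 ]
  [  0   1   0  |  4 ]
  [ -2  -1  -1  |  2 ]
R3 := R3 + 2·R1
  [ 1   0   0  |  0 ]
  [ 0   1   0  |  4 ]
  [ 0  -1  -1  |  2 ]
R3 := R3 + R2
  [ 1  0   0  |  0 ]
  [ 0  1   0  |  4 ]
  [ 0  0  -1  |  6 ]
R3 := -1·R3
  [ 1  0  0  |   0 ]
  [ 0  1  0  |   4 ]
  [ 0  0  1  |  -6 ]
Reading off the last column: u = 0, v = 4, w = -6.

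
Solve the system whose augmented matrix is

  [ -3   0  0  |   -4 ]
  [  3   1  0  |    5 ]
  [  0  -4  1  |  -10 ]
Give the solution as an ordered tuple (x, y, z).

R1 ← -1/3·R1
R2 ← R2 − 3·R1
R3 ← R3 + 4·R2
Reading off the last column: x = 4/3, y = 1, z = -6.

(4/3, 1, -6)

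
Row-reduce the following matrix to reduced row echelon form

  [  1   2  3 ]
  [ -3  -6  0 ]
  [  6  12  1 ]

r2 -> r2 + 3·r1
r3 -> r3 − 6·r1
r2 -> 1/9·r2
r3 -> r3 + 17·r2
r1 -> r1 − 3·r2

[[1, 2, 0], [0, 0, 1], [0, 0, 0]]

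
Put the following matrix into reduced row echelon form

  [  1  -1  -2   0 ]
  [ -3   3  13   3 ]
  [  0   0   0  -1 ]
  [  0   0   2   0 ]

Add 3 times r1 to r2.
  [ 1  -1  -2   0 ]
  [ 0   0   7   3 ]
  [ 0   0   0  -1 ]
  [ 0   0   2   0 ]
Multiply r2 by 1/7.
  [ 1  -1  -2    0 ]
  [ 0   0   1  3/7 ]
  [ 0   0   0   -1 ]
  [ 0   0   2    0 ]
Subtract 2 times r2 from r4.
  [ 1  -1  -2     0 ]
  [ 0   0   1   3/7 ]
  [ 0   0   0    -1 ]
  [ 0   0   0  -6/7 ]
Multiply r3 by -1.
  [ 1  -1  -2     0 ]
  [ 0   0   1   3/7 ]
  [ 0   0   0     1 ]
  [ 0   0   0  -6/7 ]
Add 6/7 times r3 to r4.
  [ 1  -1  -2    0 ]
  [ 0   0   1  3/7 ]
  [ 0   0   0    1 ]
  [ 0   0   0    0 ]
Subtract 3/7 times r3 from r2.
  [ 1  -1  -2  0 ]
  [ 0   0   1  0 ]
  [ 0   0   0  1 ]
  [ 0   0   0  0 ]
Add 2 times r2 to r1.
  [ 1  -1  0  0 ]
  [ 0   0  1  0 ]
  [ 0   0  0  1 ]
  [ 0   0  0  0 ]

[[1, -1, 0, 0], [0, 0, 1, 0], [0, 0, 0, 1], [0, 0, 0, 0]]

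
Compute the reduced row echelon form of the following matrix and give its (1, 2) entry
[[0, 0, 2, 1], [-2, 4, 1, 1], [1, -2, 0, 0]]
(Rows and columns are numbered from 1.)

Swap ρ1 and ρ2.
  [ -2   4  1  1 ]
  [  0   0  2  1 ]
  [  1  -2  0  0 ]
Multiply ρ1 by -1/2.
  [ 1  -2  -1/2  -1/2 ]
  [ 0   0     2     1 ]
  [ 1  -2     0     0 ]
Subtract ρ1 from ρ3.
  [ 1  -2  -1/2  -1/2 ]
  [ 0   0     2     1 ]
  [ 0   0   1/2   1/2 ]
Multiply ρ2 by 1/2.
  [ 1  -2  -1/2  -1/2 ]
  [ 0   0     1   1/2 ]
  [ 0   0   1/2   1/2 ]
Subtract 1/2 times ρ2 from ρ3.
  [ 1  -2  -1/2  -1/2 ]
  [ 0   0     1   1/2 ]
  [ 0   0     0   1/4 ]
Multiply ρ3 by 4.
  [ 1  -2  -1/2  -1/2 ]
  [ 0   0     1   1/2 ]
  [ 0   0     0     1 ]
Subtract 1/2 times ρ3 from ρ2.
  [ 1  -2  -1/2  -1/2 ]
  [ 0   0     1     0 ]
  [ 0   0     0     1 ]
Add 1/2 times ρ3 to ρ1.
  [ 1  -2  -1/2  0 ]
  [ 0   0     1  0 ]
  [ 0   0     0  1 ]
Add 1/2 times ρ2 to ρ1.
  [ 1  -2  0  0 ]
  [ 0   0  1  0 ]
  [ 0   0  0  1 ]

-2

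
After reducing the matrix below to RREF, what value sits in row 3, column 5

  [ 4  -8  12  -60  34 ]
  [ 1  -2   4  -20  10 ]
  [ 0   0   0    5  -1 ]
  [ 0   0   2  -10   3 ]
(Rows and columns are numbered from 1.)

R1 := 1/4·R1
  [ 1  -2  3  -15  17/2 ]
  [ 1  -2  4  -20    10 ]
  [ 0   0  0    5    -1 ]
  [ 0   0  2  -10     3 ]
R2 := R2 − R1
  [ 1  -2  3  -15  17/2 ]
  [ 0   0  1   -5   3/2 ]
  [ 0   0  0    5    -1 ]
  [ 0   0  2  -10     3 ]
R4 := R4 − 2·R2
  [ 1  -2  3  -15  17/2 ]
  [ 0   0  1   -5   3/2 ]
  [ 0   0  0    5    -1 ]
  [ 0   0  0    0     0 ]
R3 := 1/5·R3
  [ 1  -2  3  -15  17/2 ]
  [ 0   0  1   -5   3/2 ]
  [ 0   0  0    1  -1/5 ]
  [ 0   0  0    0     0 ]
R2 := R2 + 5·R3
  [ 1  -2  3  -15  17/2 ]
  [ 0   0  1    0   1/2 ]
  [ 0   0  0    1  -1/5 ]
  [ 0   0  0    0     0 ]
R1 := R1 + 15·R3
  [ 1  -2  3  0  11/2 ]
  [ 0   0  1  0   1/2 ]
  [ 0   0  0  1  -1/5 ]
  [ 0   0  0  0     0 ]
R1 := R1 − 3·R2
  [ 1  -2  0  0     4 ]
  [ 0   0  1  0   1/2 ]
  [ 0   0  0  1  -1/5 ]
  [ 0   0  0  0     0 ]

-1/5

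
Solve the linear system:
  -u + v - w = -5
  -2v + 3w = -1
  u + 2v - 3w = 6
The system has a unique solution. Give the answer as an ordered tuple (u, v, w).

Form the augmented matrix and row-reduce:
  [ -1   1  -1  |  -5 ]
  [  0  -2   3  |  -1 ]
  [  1   2  -3  |   6 ]
r1 → -1·r1
  [ 1  -1   1  |   5 ]
  [ 0  -2   3  |  -1 ]
  [ 1   2  -3  |   6 ]
r3 → r3 − r1
  [ 1  -1   1  |   5 ]
  [ 0  -2   3  |  -1 ]
  [ 0   3  -4  |   1 ]
r2 → -1/2·r2
  [ 1  -1     1  |    5 ]
  [ 0   1  -3/2  |  1/2 ]
  [ 0   3    -4  |    1 ]
r3 → r3 − 3·r2
  [ 1  -1     1  |     5 ]
  [ 0   1  -3/2  |   1/2 ]
  [ 0   0   1/2  |  -1/2 ]
r3 → 2·r3
  [ 1  -1     1  |    5 ]
  [ 0   1  -3/2  |  1/2 ]
  [ 0   0     1  |   -1 ]
r2 → r2 + 3/2·r3
  [ 1  -1  1  |   5 ]
  [ 0   1  0  |  -1 ]
  [ 0   0  1  |  -1 ]
r1 → r1 − r3
  [ 1  -1  0  |   6 ]
  [ 0   1  0  |  -1 ]
  [ 0   0  1  |  -1 ]
r1 → r1 + r2
  [ 1  0  0  |   5 ]
  [ 0  1  0  |  -1 ]
  [ 0  0  1  |  -1 ]
Reading off the last column: u = 5, v = -1, w = -1.

(5, -1, -1)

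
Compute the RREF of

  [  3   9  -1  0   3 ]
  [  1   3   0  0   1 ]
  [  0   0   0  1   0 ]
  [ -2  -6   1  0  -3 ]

r1 -> 1/3·r1
  [  1   3  -1/3  0   1 ]
  [  1   3     0  0   1 ]
  [  0   0     0  1   0 ]
  [ -2  -6     1  0  -3 ]
r2 -> r2 − r1
  [  1   3  -1/3  0   1 ]
  [  0   0   1/3  0   0 ]
  [  0   0     0  1   0 ]
  [ -2  -6     1  0  -3 ]
r4 -> r4 + 2·r1
  [ 1  3  -1/3  0   1 ]
  [ 0  0   1/3  0   0 ]
  [ 0  0     0  1   0 ]
  [ 0  0   1/3  0  -1 ]
r2 -> 3·r2
  [ 1  3  -1/3  0   1 ]
  [ 0  0     1  0   0 ]
  [ 0  0     0  1   0 ]
  [ 0  0   1/3  0  -1 ]
r4 -> r4 − 1/3·r2
  [ 1  3  -1/3  0   1 ]
  [ 0  0     1  0   0 ]
  [ 0  0     0  1   0 ]
  [ 0  0     0  0  -1 ]
r4 -> -1·r4
  [ 1  3  -1/3  0  1 ]
  [ 0  0     1  0  0 ]
  [ 0  0     0  1  0 ]
  [ 0  0     0  0  1 ]
r1 -> r1 − r4
  [ 1  3  -1/3  0  0 ]
  [ 0  0     1  0  0 ]
  [ 0  0     0  1  0 ]
  [ 0  0     0  0  1 ]
r1 -> r1 + 1/3·r2
  [ 1  3  0  0  0 ]
  [ 0  0  1  0  0 ]
  [ 0  0  0  1  0 ]
  [ 0  0  0  0  1 ]

[[1, 3, 0, 0, 0], [0, 0, 1, 0, 0], [0, 0, 0, 1, 0], [0, 0, 0, 0, 1]]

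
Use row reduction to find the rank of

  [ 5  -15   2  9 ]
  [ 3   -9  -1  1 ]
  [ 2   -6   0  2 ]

R1 → 1/5·R1
  [ 1  -3  2/5  9/5 ]
  [ 3  -9   -1    1 ]
  [ 2  -6    0    2 ]
R2 → R2 − 3·R1
  [ 1  -3    2/5    9/5 ]
  [ 0   0  -11/5  -22/5 ]
  [ 2  -6      0      2 ]
R3 → R3 − 2·R1
  [ 1  -3    2/5    9/5 ]
  [ 0   0  -11/5  -22/5 ]
  [ 0   0   -4/5   -8/5 ]
R2 → -5/11·R2
  [ 1  -3   2/5   9/5 ]
  [ 0   0     1     2 ]
  [ 0   0  -4/5  -8/5 ]
R3 → R3 + 4/5·R2
  [ 1  -3  2/5  9/5 ]
  [ 0   0    1    2 ]
  [ 0   0    0    0 ]
R1 → R1 − 2/5·R2
  [ 1  -3  0  1 ]
  [ 0   0  1  2 ]
  [ 0   0  0  0 ]
The reduced form has 2 nonzero rows.

rank = 2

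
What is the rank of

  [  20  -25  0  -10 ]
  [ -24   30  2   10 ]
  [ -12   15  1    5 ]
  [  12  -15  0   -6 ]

rank = 2

R1 ← 1/20·R1
  [   1  -5/4  0  -1/2 ]
  [ -24    30  2    10 ]
  [ -12    15  1     5 ]
  [  12   -15  0    -6 ]
R2 ← R2 + 24·R1
  [   1  -5/4  0  -1/2 ]
  [   0     0  2    -2 ]
  [ -12    15  1     5 ]
  [  12   -15  0    -6 ]
R3 ← R3 + 12·R1
  [  1  -5/4  0  -1/2 ]
  [  0     0  2    -2 ]
  [  0     0  1    -1 ]
  [ 12   -15  0    -6 ]
R4 ← R4 − 12·R1
  [ 1  -5/4  0  -1/2 ]
  [ 0     0  2    -2 ]
  [ 0     0  1    -1 ]
  [ 0     0  0     0 ]
R2 ← 1/2·R2
  [ 1  -5/4  0  -1/2 ]
  [ 0     0  1    -1 ]
  [ 0     0  1    -1 ]
  [ 0     0  0     0 ]
R3 ← R3 − R2
  [ 1  -5/4  0  -1/2 ]
  [ 0     0  1    -1 ]
  [ 0     0  0     0 ]
  [ 0     0  0     0 ]
The reduced form has 2 nonzero rows.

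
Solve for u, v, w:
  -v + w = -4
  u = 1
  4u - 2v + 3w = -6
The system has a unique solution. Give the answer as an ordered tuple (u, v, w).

(1, 2, -2)

Form the augmented matrix and row-reduce:
  [ 0  -1  1  |  -4 ]
  [ 1   0  0  |   1 ]
  [ 4  -2  3  |  -6 ]
r1 <-> r2
r3 ← r3 − 4·r1
r2 ← -1·r2
r3 ← r3 + 2·r2
r2 ← r2 + r3
Reading off the last column: u = 1, v = 2, w = -2.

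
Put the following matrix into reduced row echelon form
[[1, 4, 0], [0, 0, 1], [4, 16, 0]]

ρ3 -> ρ3 − 4·ρ1
  [ 1  4  0 ]
  [ 0  0  1 ]
  [ 0  0  0 ]

[[1, 4, 0], [0, 0, 1], [0, 0, 0]]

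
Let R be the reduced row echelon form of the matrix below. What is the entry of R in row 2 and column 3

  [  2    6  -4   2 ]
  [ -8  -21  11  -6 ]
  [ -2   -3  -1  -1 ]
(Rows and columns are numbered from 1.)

Multiply R1 by 1/2.
  [  1    3  -2   1 ]
  [ -8  -21  11  -6 ]
  [ -2   -3  -1  -1 ]
Add 8 times R1 to R2.
  [  1   3  -2   1 ]
  [  0   3  -5   2 ]
  [ -2  -3  -1  -1 ]
Add 2 times R1 to R3.
  [ 1  3  -2  1 ]
  [ 0  3  -5  2 ]
  [ 0  3  -5  1 ]
Multiply R2 by 1/3.
  [ 1  3    -2    1 ]
  [ 0  1  -5/3  2/3 ]
  [ 0  3    -5    1 ]
Subtract 3 times R2 from R3.
  [ 1  3    -2    1 ]
  [ 0  1  -5/3  2/3 ]
  [ 0  0     0   -1 ]
Multiply R3 by -1.
  [ 1  3    -2    1 ]
  [ 0  1  -5/3  2/3 ]
  [ 0  0     0    1 ]
Subtract 2/3 times R3 from R2.
  [ 1  3    -2  1 ]
  [ 0  1  -5/3  0 ]
  [ 0  0     0  1 ]
Subtract R3 from R1.
  [ 1  3    -2  0 ]
  [ 0  1  -5/3  0 ]
  [ 0  0     0  1 ]
Subtract 3 times R2 from R1.
  [ 1  0     3  0 ]
  [ 0  1  -5/3  0 ]
  [ 0  0     0  1 ]

-5/3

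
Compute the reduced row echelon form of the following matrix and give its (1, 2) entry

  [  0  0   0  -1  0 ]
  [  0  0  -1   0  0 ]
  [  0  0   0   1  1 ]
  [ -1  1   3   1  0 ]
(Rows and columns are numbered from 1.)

-1

R1 <=> R4
  [ -1  1   3   1  0 ]
  [  0  0  -1   0  0 ]
  [  0  0   0   1  1 ]
  [  0  0   0  -1  0 ]
R1 := -1·R1
  [ 1  -1  -3  -1  0 ]
  [ 0   0  -1   0  0 ]
  [ 0   0   0   1  1 ]
  [ 0   0   0  -1  0 ]
R2 := -1·R2
  [ 1  -1  -3  -1  0 ]
  [ 0   0   1   0  0 ]
  [ 0   0   0   1  1 ]
  [ 0   0   0  -1  0 ]
R4 := R4 + R3
  [ 1  -1  -3  -1  0 ]
  [ 0   0   1   0  0 ]
  [ 0   0   0   1  1 ]
  [ 0   0   0   0  1 ]
R3 := R3 − R4
  [ 1  -1  -3  -1  0 ]
  [ 0   0   1   0  0 ]
  [ 0   0   0   1  0 ]
  [ 0   0   0   0  1 ]
R1 := R1 + R3
  [ 1  -1  -3  0  0 ]
  [ 0   0   1  0  0 ]
  [ 0   0   0  1  0 ]
  [ 0   0   0  0  1 ]
R1 := R1 + 3·R2
  [ 1  -1  0  0  0 ]
  [ 0   0  1  0  0 ]
  [ 0   0  0  1  0 ]
  [ 0   0  0  0  1 ]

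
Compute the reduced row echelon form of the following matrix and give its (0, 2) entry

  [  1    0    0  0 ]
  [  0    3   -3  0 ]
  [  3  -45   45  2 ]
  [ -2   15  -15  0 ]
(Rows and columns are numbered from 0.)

R3 → R3 − 3·R1
  [  1    0    0  0 ]
  [  0    3   -3  0 ]
  [  0  -45   45  2 ]
  [ -2   15  -15  0 ]
R4 → R4 + 2·R1
  [ 1    0    0  0 ]
  [ 0    3   -3  0 ]
  [ 0  -45   45  2 ]
  [ 0   15  -15  0 ]
R2 → 1/3·R2
  [ 1    0    0  0 ]
  [ 0    1   -1  0 ]
  [ 0  -45   45  2 ]
  [ 0   15  -15  0 ]
R3 → R3 + 45·R2
  [ 1   0    0  0 ]
  [ 0   1   -1  0 ]
  [ 0   0    0  2 ]
  [ 0  15  -15  0 ]
R4 → R4 − 15·R2
  [ 1  0   0  0 ]
  [ 0  1  -1  0 ]
  [ 0  0   0  2 ]
  [ 0  0   0  0 ]
R3 → 1/2·R3
  [ 1  0   0  0 ]
  [ 0  1  -1  0 ]
  [ 0  0   0  1 ]
  [ 0  0   0  0 ]

0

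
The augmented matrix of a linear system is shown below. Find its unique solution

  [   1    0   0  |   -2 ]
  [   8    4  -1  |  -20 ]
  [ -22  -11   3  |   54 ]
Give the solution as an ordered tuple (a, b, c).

Subtract 8 times ρ1 from ρ2.
Add 22 times ρ1 to ρ3.
Multiply ρ2 by 1/4.
Add 11 times ρ2 to ρ3.
Multiply ρ3 by 4.
Add 1/4 times ρ3 to ρ2.
Reading off the last column: a = -2, b = -2, c = -4.

(-2, -2, -4)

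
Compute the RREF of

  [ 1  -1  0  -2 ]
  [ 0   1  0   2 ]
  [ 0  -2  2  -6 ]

[[1, 0, 0, 0], [0, 1, 0, 2], [0, 0, 1, -1]]

Add 2 times r2 to r3.
  [ 1  -1  0  -2 ]
  [ 0   1  0   2 ]
  [ 0   0  2  -2 ]
Multiply r3 by 1/2.
  [ 1  -1  0  -2 ]
  [ 0   1  0   2 ]
  [ 0   0  1  -1 ]
Add r2 to r1.
  [ 1  0  0   0 ]
  [ 0  1  0   2 ]
  [ 0  0  1  -1 ]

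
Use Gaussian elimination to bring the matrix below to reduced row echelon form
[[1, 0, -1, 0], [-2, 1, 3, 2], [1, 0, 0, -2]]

ρ2 → ρ2 + 2·ρ1
ρ3 → ρ3 − ρ1
ρ2 → ρ2 − ρ3
ρ1 → ρ1 + ρ3

[[1, 0, 0, -2], [0, 1, 0, 4], [0, 0, 1, -2]]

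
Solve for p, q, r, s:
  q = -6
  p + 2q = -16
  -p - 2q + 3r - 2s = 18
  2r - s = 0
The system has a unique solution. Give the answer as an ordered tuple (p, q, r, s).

Form the augmented matrix and row-reduce:
  [  0   1  0   0  |   -6 ]
  [  1   2  0   0  |  -16 ]
  [ -1  -2  3  -2  |   18 ]
  [  0   0  2  -1  |    0 ]
r1 <=> r2
  [  1   2  0   0  |  -16 ]
  [  0   1  0   0  |   -6 ]
  [ -1  -2  3  -2  |   18 ]
  [  0   0  2  -1  |    0 ]
r3 := r3 + r1
  [ 1  2  0   0  |  -16 ]
  [ 0  1  0   0  |   -6 ]
  [ 0  0  3  -2  |    2 ]
  [ 0  0  2  -1  |    0 ]
r3 := 1/3·r3
  [ 1  2  0     0  |  -16 ]
  [ 0  1  0     0  |   -6 ]
  [ 0  0  1  -2/3  |  2/3 ]
  [ 0  0  2    -1  |    0 ]
r4 := r4 − 2·r3
  [ 1  2  0     0  |   -16 ]
  [ 0  1  0     0  |    -6 ]
  [ 0  0  1  -2/3  |   2/3 ]
  [ 0  0  0   1/3  |  -4/3 ]
r4 := 3·r4
  [ 1  2  0     0  |  -16 ]
  [ 0  1  0     0  |   -6 ]
  [ 0  0  1  -2/3  |  2/3 ]
  [ 0  0  0     1  |   -4 ]
r3 := r3 + 2/3·r4
  [ 1  2  0  0  |  -16 ]
  [ 0  1  0  0  |   -6 ]
  [ 0  0  1  0  |   -2 ]
  [ 0  0  0  1  |   -4 ]
r1 := r1 − 2·r2
  [ 1  0  0  0  |  -4 ]
  [ 0  1  0  0  |  -6 ]
  [ 0  0  1  0  |  -2 ]
  [ 0  0  0  1  |  -4 ]
Reading off the last column: p = -4, q = -6, r = -2, s = -4.

(-4, -6, -2, -4)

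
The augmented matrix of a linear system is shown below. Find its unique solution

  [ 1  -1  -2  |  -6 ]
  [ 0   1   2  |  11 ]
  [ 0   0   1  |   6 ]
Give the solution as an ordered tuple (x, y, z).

ρ2 := ρ2 − 2·ρ3
  [ 1  -1  -2  |  -6 ]
  [ 0   1   0  |  -1 ]
  [ 0   0   1  |   6 ]
ρ1 := ρ1 + 2·ρ3
  [ 1  -1  0  |   6 ]
  [ 0   1  0  |  -1 ]
  [ 0   0  1  |   6 ]
ρ1 := ρ1 + ρ2
  [ 1  0  0  |   5 ]
  [ 0  1  0  |  -1 ]
  [ 0  0  1  |   6 ]
Reading off the last column: x = 5, y = -1, z = 6.

(5, -1, 6)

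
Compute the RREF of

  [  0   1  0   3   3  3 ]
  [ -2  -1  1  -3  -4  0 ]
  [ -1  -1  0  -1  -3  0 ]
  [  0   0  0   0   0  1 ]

R1 ↔ R2
  [ -2  -1  1  -3  -4  0 ]
  [  0   1  0   3   3  3 ]
  [ -1  -1  0  -1  -3  0 ]
  [  0   0  0   0   0  1 ]
R1 → -1/2·R1
  [  1  1/2  -1/2  3/2   2  0 ]
  [  0    1     0    3   3  3 ]
  [ -1   -1     0   -1  -3  0 ]
  [  0    0     0    0   0  1 ]
R3 → R3 + R1
  [ 1   1/2  -1/2  3/2   2  0 ]
  [ 0     1     0    3   3  3 ]
  [ 0  -1/2  -1/2  1/2  -1  0 ]
  [ 0     0     0    0   0  1 ]
R3 → R3 + 1/2·R2
  [ 1  1/2  -1/2  3/2    2    0 ]
  [ 0    1     0    3    3    3 ]
  [ 0    0  -1/2    2  1/2  3/2 ]
  [ 0    0     0    0    0    1 ]
R3 → -2·R3
  [ 1  1/2  -1/2  3/2   2   0 ]
  [ 0    1     0    3   3   3 ]
  [ 0    0     1   -4  -1  -3 ]
  [ 0    0     0    0   0   1 ]
R3 → R3 + 3·R4
  [ 1  1/2  -1/2  3/2   2  0 ]
  [ 0    1     0    3   3  3 ]
  [ 0    0     1   -4  -1  0 ]
  [ 0    0     0    0   0  1 ]
R2 → R2 − 3·R4
  [ 1  1/2  -1/2  3/2   2  0 ]
  [ 0    1     0    3   3  0 ]
  [ 0    0     1   -4  -1  0 ]
  [ 0    0     0    0   0  1 ]
R1 → R1 + 1/2·R3
  [ 1  1/2  0  -1/2  3/2  0 ]
  [ 0    1  0     3    3  0 ]
  [ 0    0  1    -4   -1  0 ]
  [ 0    0  0     0    0  1 ]
R1 → R1 − 1/2·R2
  [ 1  0  0  -2   0  0 ]
  [ 0  1  0   3   3  0 ]
  [ 0  0  1  -4  -1  0 ]
  [ 0  0  0   0   0  1 ]

[[1, 0, 0, -2, 0, 0], [0, 1, 0, 3, 3, 0], [0, 0, 1, -4, -1, 0], [0, 0, 0, 0, 0, 1]]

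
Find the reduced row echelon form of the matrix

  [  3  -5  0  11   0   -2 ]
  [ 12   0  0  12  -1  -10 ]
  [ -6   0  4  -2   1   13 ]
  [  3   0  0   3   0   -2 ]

ρ1 → 1/3·ρ1
  [  1  -5/3  0  11/3   0  -2/3 ]
  [ 12     0  0    12  -1   -10 ]
  [ -6     0  4    -2   1    13 ]
  [  3     0  0     3   0    -2 ]
ρ2 → ρ2 − 12·ρ1
  [  1  -5/3  0  11/3   0  -2/3 ]
  [  0    20  0   -32  -1    -2 ]
  [ -6     0  4    -2   1    13 ]
  [  3     0  0     3   0    -2 ]
ρ3 → ρ3 + 6·ρ1
  [ 1  -5/3  0  11/3   0  -2/3 ]
  [ 0    20  0   -32  -1    -2 ]
  [ 0   -10  4    20   1     9 ]
  [ 3     0  0     3   0    -2 ]
ρ4 → ρ4 − 3·ρ1
  [ 1  -5/3  0  11/3   0  -2/3 ]
  [ 0    20  0   -32  -1    -2 ]
  [ 0   -10  4    20   1     9 ]
  [ 0     5  0    -8   0     0 ]
ρ2 → 1/20·ρ2
  [ 1  -5/3  0  11/3      0   -2/3 ]
  [ 0     1  0  -8/5  -1/20  -1/10 ]
  [ 0   -10  4    20      1      9 ]
  [ 0     5  0    -8      0      0 ]
ρ3 → ρ3 + 10·ρ2
  [ 1  -5/3  0  11/3      0   -2/3 ]
  [ 0     1  0  -8/5  -1/20  -1/10 ]
  [ 0     0  4     4    1/2      8 ]
  [ 0     5  0    -8      0      0 ]
ρ4 → ρ4 − 5·ρ2
  [ 1  -5/3  0  11/3      0   -2/3 ]
  [ 0     1  0  -8/5  -1/20  -1/10 ]
  [ 0     0  4     4    1/2      8 ]
  [ 0     0  0     0    1/4    1/2 ]
ρ3 → 1/4·ρ3
  [ 1  -5/3  0  11/3      0   -2/3 ]
  [ 0     1  0  -8/5  -1/20  -1/10 ]
  [ 0     0  1     1    1/8      2 ]
  [ 0     0  0     0    1/4    1/2 ]
ρ4 → 4·ρ4
  [ 1  -5/3  0  11/3      0   -2/3 ]
  [ 0     1  0  -8/5  -1/20  -1/10 ]
  [ 0     0  1     1    1/8      2 ]
  [ 0     0  0     0      1      2 ]
ρ3 → ρ3 − 1/8·ρ4
  [ 1  -5/3  0  11/3      0   -2/3 ]
  [ 0     1  0  -8/5  -1/20  -1/10 ]
  [ 0     0  1     1      0    7/4 ]
  [ 0     0  0     0      1      2 ]
ρ2 → ρ2 + 1/20·ρ4
  [ 1  -5/3  0  11/3  0  -2/3 ]
  [ 0     1  0  -8/5  0     0 ]
  [ 0     0  1     1  0   7/4 ]
  [ 0     0  0     0  1     2 ]
ρ1 → ρ1 + 5/3·ρ2
  [ 1  0  0     1  0  -2/3 ]
  [ 0  1  0  -8/5  0     0 ]
  [ 0  0  1     1  0   7/4 ]
  [ 0  0  0     0  1     2 ]

[[1, 0, 0, 1, 0, -2/3], [0, 1, 0, -8/5, 0, 0], [0, 0, 1, 1, 0, 7/4], [0, 0, 0, 0, 1, 2]]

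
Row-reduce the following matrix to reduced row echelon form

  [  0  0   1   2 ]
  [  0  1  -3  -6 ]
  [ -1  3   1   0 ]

ρ1 <=> ρ3
  [ -1  3   1   0 ]
  [  0  1  -3  -6 ]
  [  0  0   1   2 ]
ρ1 -> -1·ρ1
  [ 1  -3  -1   0 ]
  [ 0   1  -3  -6 ]
  [ 0   0   1   2 ]
ρ2 -> ρ2 + 3·ρ3
  [ 1  -3  -1  0 ]
  [ 0   1   0  0 ]
  [ 0   0   1  2 ]
ρ1 -> ρ1 + ρ3
  [ 1  -3  0  2 ]
  [ 0   1  0  0 ]
  [ 0   0  1  2 ]
ρ1 -> ρ1 + 3·ρ2
  [ 1  0  0  2 ]
  [ 0  1  0  0 ]
  [ 0  0  1  2 ]

[[1, 0, 0, 2], [0, 1, 0, 0], [0, 0, 1, 2]]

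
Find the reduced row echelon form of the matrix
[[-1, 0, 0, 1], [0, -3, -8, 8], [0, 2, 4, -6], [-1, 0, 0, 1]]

r1 := -1·r1
  [  1   0   0  -1 ]
  [  0  -3  -8   8 ]
  [  0   2   4  -6 ]
  [ -1   0   0   1 ]
r4 := r4 + r1
  [ 1   0   0  -1 ]
  [ 0  -3  -8   8 ]
  [ 0   2   4  -6 ]
  [ 0   0   0   0 ]
r2 := -1/3·r2
  [ 1  0    0    -1 ]
  [ 0  1  8/3  -8/3 ]
  [ 0  2    4    -6 ]
  [ 0  0    0     0 ]
r3 := r3 − 2·r2
  [ 1  0     0    -1 ]
  [ 0  1   8/3  -8/3 ]
  [ 0  0  -4/3  -2/3 ]
  [ 0  0     0     0 ]
r3 := -3/4·r3
  [ 1  0    0    -1 ]
  [ 0  1  8/3  -8/3 ]
  [ 0  0    1   1/2 ]
  [ 0  0    0     0 ]
r2 := r2 − 8/3·r3
  [ 1  0  0   -1 ]
  [ 0  1  0   -4 ]
  [ 0  0  1  1/2 ]
  [ 0  0  0    0 ]

[[1, 0, 0, -1], [0, 1, 0, -4], [0, 0, 1, 1/2], [0, 0, 0, 0]]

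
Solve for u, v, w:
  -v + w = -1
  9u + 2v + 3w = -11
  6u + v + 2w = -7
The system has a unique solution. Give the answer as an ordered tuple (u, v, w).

(-1/3, -1, -2)

Form the augmented matrix and row-reduce:
  [ 0  -1  1  |   -1 ]
  [ 9   2  3  |  -11 ]
  [ 6   1  2  |   -7 ]
Swap R1 and R2.
  [ 9   2  3  |  -11 ]
  [ 0  -1  1  |   -1 ]
  [ 6   1  2  |   -7 ]
Multiply R1 by 1/9.
  [ 1  2/9  1/3  |  -11/9 ]
  [ 0   -1    1  |     -1 ]
  [ 6    1    2  |     -7 ]
Subtract 6 times R1 from R3.
  [ 1   2/9  1/3  |  -11/9 ]
  [ 0    -1    1  |     -1 ]
  [ 0  -1/3    0  |    1/3 ]
Multiply R2 by -1.
  [ 1   2/9  1/3  |  -11/9 ]
  [ 0     1   -1  |      1 ]
  [ 0  -1/3    0  |    1/3 ]
Add 1/3 times R2 to R3.
  [ 1  2/9   1/3  |  -11/9 ]
  [ 0    1    -1  |      1 ]
  [ 0    0  -1/3  |    2/3 ]
Multiply R3 by -3.
  [ 1  2/9  1/3  |  -11/9 ]
  [ 0    1   -1  |      1 ]
  [ 0    0    1  |     -2 ]
Add R3 to R2.
  [ 1  2/9  1/3  |  -11/9 ]
  [ 0    1    0  |     -1 ]
  [ 0    0    1  |     -2 ]
Subtract 1/3 times R3 from R1.
  [ 1  2/9  0  |  -5/9 ]
  [ 0    1  0  |    -1 ]
  [ 0    0  1  |    -2 ]
Subtract 2/9 times R2 from R1.
  [ 1  0  0  |  -1/3 ]
  [ 0  1  0  |    -1 ]
  [ 0  0  1  |    -2 ]
Reading off the last column: u = -1/3, v = -1, w = -2.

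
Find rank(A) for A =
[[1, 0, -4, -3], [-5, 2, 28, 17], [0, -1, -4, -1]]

r2 ← r2 + 5·r1
r2 ← 1/2·r2
r3 ← r3 + r2
The reduced form has 2 nonzero rows.

rank = 2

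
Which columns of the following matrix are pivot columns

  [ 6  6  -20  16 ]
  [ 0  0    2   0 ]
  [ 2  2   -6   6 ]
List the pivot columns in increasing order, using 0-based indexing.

0, 2, 3

R1 -> 1/6·R1
  [ 1  1  -10/3  8/3 ]
  [ 0  0      2    0 ]
  [ 2  2     -6    6 ]
R3 -> R3 − 2·R1
  [ 1  1  -10/3  8/3 ]
  [ 0  0      2    0 ]
  [ 0  0    2/3  2/3 ]
R2 -> 1/2·R2
  [ 1  1  -10/3  8/3 ]
  [ 0  0      1    0 ]
  [ 0  0    2/3  2/3 ]
R3 -> R3 − 2/3·R2
  [ 1  1  -10/3  8/3 ]
  [ 0  0      1    0 ]
  [ 0  0      0  2/3 ]
R3 -> 3/2·R3
  [ 1  1  -10/3  8/3 ]
  [ 0  0      1    0 ]
  [ 0  0      0    1 ]
R1 -> R1 − 8/3·R3
  [ 1  1  -10/3  0 ]
  [ 0  0      1  0 ]
  [ 0  0      0  1 ]
R1 -> R1 + 10/3·R2
  [ 1  1  0  0 ]
  [ 0  0  1  0 ]
  [ 0  0  0  1 ]
Pivot columns are the columns containing a leading 1.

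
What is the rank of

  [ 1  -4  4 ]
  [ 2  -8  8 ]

ρ2 → ρ2 − 2·ρ1
  [ 1  -4  4 ]
  [ 0   0  0 ]
The reduced form has 1 nonzero row.

rank = 1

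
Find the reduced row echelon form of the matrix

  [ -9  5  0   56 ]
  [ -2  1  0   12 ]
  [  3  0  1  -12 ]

[[1, 0, 0, -4], [0, 1, 0, 4], [0, 0, 1, 0]]

ρ1 -> -1/9·ρ1
  [  1  -5/9  0  -56/9 ]
  [ -2     1  0     12 ]
  [  3     0  1    -12 ]
ρ2 -> ρ2 + 2·ρ1
  [ 1  -5/9  0  -56/9 ]
  [ 0  -1/9  0   -4/9 ]
  [ 3     0  1    -12 ]
ρ3 -> ρ3 − 3·ρ1
  [ 1  -5/9  0  -56/9 ]
  [ 0  -1/9  0   -4/9 ]
  [ 0   5/3  1   20/3 ]
ρ2 -> -9·ρ2
  [ 1  -5/9  0  -56/9 ]
  [ 0     1  0      4 ]
  [ 0   5/3  1   20/3 ]
ρ3 -> ρ3 − 5/3·ρ2
  [ 1  -5/9  0  -56/9 ]
  [ 0     1  0      4 ]
  [ 0     0  1      0 ]
ρ1 -> ρ1 + 5/9·ρ2
  [ 1  0  0  -4 ]
  [ 0  1  0   4 ]
  [ 0  0  1   0 ]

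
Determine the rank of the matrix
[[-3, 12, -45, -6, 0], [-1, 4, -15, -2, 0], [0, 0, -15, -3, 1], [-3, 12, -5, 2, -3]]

R1 -> -1/3·R1
R2 -> R2 + R1
R4 -> R4 + 3·R1
R2 ↔ R3
R2 -> -1/15·R2
R4 -> R4 − 40·R2
R3 ↔ R4
R3 -> -3·R3
R2 -> R2 + 1/15·R3
R1 -> R1 − 15·R2
The reduced form has 3 nonzero rows.

rank = 3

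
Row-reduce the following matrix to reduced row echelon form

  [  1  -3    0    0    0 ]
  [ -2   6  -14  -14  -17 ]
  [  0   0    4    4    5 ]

[[1, -3, 0, 0, 0], [0, 0, 1, 1, 0], [0, 0, 0, 0, 1]]

R2 := R2 + 2·R1
R2 := -1/14·R2
R3 := R3 − 4·R2
R3 := 7·R3
R2 := R2 − 17/14·R3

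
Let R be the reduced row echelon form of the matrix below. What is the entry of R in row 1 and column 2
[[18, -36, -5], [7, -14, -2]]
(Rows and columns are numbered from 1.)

-2

ρ1 → 1/18·ρ1
  [ 1   -2  -5/18 ]
  [ 7  -14     -2 ]
ρ2 → ρ2 − 7·ρ1
  [ 1  -2  -5/18 ]
  [ 0   0  -1/18 ]
ρ2 → -18·ρ2
  [ 1  -2  -5/18 ]
  [ 0   0      1 ]
ρ1 → ρ1 + 5/18·ρ2
  [ 1  -2  0 ]
  [ 0   0  1 ]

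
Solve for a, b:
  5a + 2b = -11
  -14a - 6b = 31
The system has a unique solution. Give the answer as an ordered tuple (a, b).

Form the augmented matrix and row-reduce:
  [   5   2  |  -11 ]
  [ -14  -6  |   31 ]
Multiply ρ1 by 1/5.
Add 14 times ρ1 to ρ2.
Multiply ρ2 by -5/2.
Subtract 2/5 times ρ2 from ρ1.
Reading off the last column: a = -2, b = -1/2.

(-2, -1/2)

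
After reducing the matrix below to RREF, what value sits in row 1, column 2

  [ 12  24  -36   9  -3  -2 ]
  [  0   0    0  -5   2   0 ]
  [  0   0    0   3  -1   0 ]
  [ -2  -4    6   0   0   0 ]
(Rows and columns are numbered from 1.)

2

R1 := 1/12·R1
  [  1   2  -3  3/4  -1/4  -1/6 ]
  [  0   0   0   -5     2     0 ]
  [  0   0   0    3    -1     0 ]
  [ -2  -4   6    0     0     0 ]
R4 := R4 + 2·R1
  [ 1  2  -3  3/4  -1/4  -1/6 ]
  [ 0  0   0   -5     2     0 ]
  [ 0  0   0    3    -1     0 ]
  [ 0  0   0  3/2  -1/2  -1/3 ]
R2 := -1/5·R2
  [ 1  2  -3  3/4  -1/4  -1/6 ]
  [ 0  0   0    1  -2/5     0 ]
  [ 0  0   0    3    -1     0 ]
  [ 0  0   0  3/2  -1/2  -1/3 ]
R3 := R3 − 3·R2
  [ 1  2  -3  3/4  -1/4  -1/6 ]
  [ 0  0   0    1  -2/5     0 ]
  [ 0  0   0    0   1/5     0 ]
  [ 0  0   0  3/2  -1/2  -1/3 ]
R4 := R4 − 3/2·R2
  [ 1  2  -3  3/4  -1/4  -1/6 ]
  [ 0  0   0    1  -2/5     0 ]
  [ 0  0   0    0   1/5     0 ]
  [ 0  0   0    0  1/10  -1/3 ]
R3 := 5·R3
  [ 1  2  -3  3/4  -1/4  -1/6 ]
  [ 0  0   0    1  -2/5     0 ]
  [ 0  0   0    0     1     0 ]
  [ 0  0   0    0  1/10  -1/3 ]
R4 := R4 − 1/10·R3
  [ 1  2  -3  3/4  -1/4  -1/6 ]
  [ 0  0   0    1  -2/5     0 ]
  [ 0  0   0    0     1     0 ]
  [ 0  0   0    0     0  -1/3 ]
R4 := -3·R4
  [ 1  2  -3  3/4  -1/4  -1/6 ]
  [ 0  0   0    1  -2/5     0 ]
  [ 0  0   0    0     1     0 ]
  [ 0  0   0    0     0     1 ]
R1 := R1 + 1/6·R4
  [ 1  2  -3  3/4  -1/4  0 ]
  [ 0  0   0    1  -2/5  0 ]
  [ 0  0   0    0     1  0 ]
  [ 0  0   0    0     0  1 ]
R2 := R2 + 2/5·R3
  [ 1  2  -3  3/4  -1/4  0 ]
  [ 0  0   0    1     0  0 ]
  [ 0  0   0    0     1  0 ]
  [ 0  0   0    0     0  1 ]
R1 := R1 + 1/4·R3
  [ 1  2  -3  3/4  0  0 ]
  [ 0  0   0    1  0  0 ]
  [ 0  0   0    0  1  0 ]
  [ 0  0   0    0  0  1 ]
R1 := R1 − 3/4·R2
  [ 1  2  -3  0  0  0 ]
  [ 0  0   0  1  0  0 ]
  [ 0  0   0  0  1  0 ]
  [ 0  0   0  0  0  1 ]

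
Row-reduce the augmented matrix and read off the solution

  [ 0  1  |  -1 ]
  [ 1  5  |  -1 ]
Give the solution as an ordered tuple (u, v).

(4, -1)

R1 <=> R2
  [ 1  5  |  -1 ]
  [ 0  1  |  -1 ]
R1 -> R1 − 5·R2
  [ 1  0  |   4 ]
  [ 0  1  |  -1 ]
Reading off the last column: u = 4, v = -1.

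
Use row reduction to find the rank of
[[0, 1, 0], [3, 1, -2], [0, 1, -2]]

R1 ↔ R2
  [ 3  1  -2 ]
  [ 0  1   0 ]
  [ 0  1  -2 ]
R1 -> 1/3·R1
  [ 1  1/3  -2/3 ]
  [ 0    1     0 ]
  [ 0    1    -2 ]
R3 -> R3 − R2
  [ 1  1/3  -2/3 ]
  [ 0    1     0 ]
  [ 0    0    -2 ]
R3 -> -1/2·R3
  [ 1  1/3  -2/3 ]
  [ 0    1     0 ]
  [ 0    0     1 ]
R1 -> R1 + 2/3·R3
  [ 1  1/3  0 ]
  [ 0    1  0 ]
  [ 0    0  1 ]
R1 -> R1 − 1/3·R2
  [ 1  0  0 ]
  [ 0  1  0 ]
  [ 0  0  1 ]
The reduced form has 3 nonzero rows.

rank = 3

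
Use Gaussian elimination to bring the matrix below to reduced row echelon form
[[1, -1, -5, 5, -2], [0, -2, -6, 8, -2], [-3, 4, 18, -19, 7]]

[[1, 0, -2, 1, -1], [0, 1, 3, -4, 1], [0, 0, 0, 0, 0]]

R3 → R3 + 3·R1
  [ 1  -1  -5   5  -2 ]
  [ 0  -2  -6   8  -2 ]
  [ 0   1   3  -4   1 ]
R2 → -1/2·R2
  [ 1  -1  -5   5  -2 ]
  [ 0   1   3  -4   1 ]
  [ 0   1   3  -4   1 ]
R3 → R3 − R2
  [ 1  -1  -5   5  -2 ]
  [ 0   1   3  -4   1 ]
  [ 0   0   0   0   0 ]
R1 → R1 + R2
  [ 1  0  -2   1  -1 ]
  [ 0  1   3  -4   1 ]
  [ 0  0   0   0   0 ]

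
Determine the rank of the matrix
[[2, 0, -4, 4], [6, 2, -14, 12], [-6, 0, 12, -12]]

rank = 2

ρ1 -> 1/2·ρ1
  [  1  0   -2    2 ]
  [  6  2  -14   12 ]
  [ -6  0   12  -12 ]
ρ2 -> ρ2 − 6·ρ1
  [  1  0  -2    2 ]
  [  0  2  -2    0 ]
  [ -6  0  12  -12 ]
ρ3 -> ρ3 + 6·ρ1
  [ 1  0  -2  2 ]
  [ 0  2  -2  0 ]
  [ 0  0   0  0 ]
ρ2 -> 1/2·ρ2
  [ 1  0  -2  2 ]
  [ 0  1  -1  0 ]
  [ 0  0   0  0 ]
The reduced form has 2 nonzero rows.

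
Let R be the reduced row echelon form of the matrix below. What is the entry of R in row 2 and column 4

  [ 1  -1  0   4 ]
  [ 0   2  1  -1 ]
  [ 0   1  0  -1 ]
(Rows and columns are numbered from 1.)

-1

R2 := 1/2·R2
  [ 1  -1    0     4 ]
  [ 0   1  1/2  -1/2 ]
  [ 0   1    0    -1 ]
R3 := R3 − R2
  [ 1  -1     0     4 ]
  [ 0   1   1/2  -1/2 ]
  [ 0   0  -1/2  -1/2 ]
R3 := -2·R3
  [ 1  -1    0     4 ]
  [ 0   1  1/2  -1/2 ]
  [ 0   0    1     1 ]
R2 := R2 − 1/2·R3
  [ 1  -1  0   4 ]
  [ 0   1  0  -1 ]
  [ 0   0  1   1 ]
R1 := R1 + R2
  [ 1  0  0   3 ]
  [ 0  1  0  -1 ]
  [ 0  0  1   1 ]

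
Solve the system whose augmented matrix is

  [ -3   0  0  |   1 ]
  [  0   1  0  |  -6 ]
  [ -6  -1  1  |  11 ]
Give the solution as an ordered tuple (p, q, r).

R1 := -1/3·R1
  [  1   0  0  |  -1/3 ]
  [  0   1  0  |    -6 ]
  [ -6  -1  1  |    11 ]
R3 := R3 + 6·R1
  [ 1   0  0  |  -1/3 ]
  [ 0   1  0  |    -6 ]
  [ 0  -1  1  |     9 ]
R3 := R3 + R2
  [ 1  0  0  |  -1/3 ]
  [ 0  1  0  |    -6 ]
  [ 0  0  1  |     3 ]
Reading off the last column: p = -1/3, q = -6, r = 3.

(-1/3, -6, 3)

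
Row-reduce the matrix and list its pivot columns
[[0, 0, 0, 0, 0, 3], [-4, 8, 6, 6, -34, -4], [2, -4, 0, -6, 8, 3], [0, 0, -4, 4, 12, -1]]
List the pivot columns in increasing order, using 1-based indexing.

R1 ↔ R2
R1 ← -1/4·R1
R3 ← R3 − 2·R1
R2 ↔ R3
R2 ← 1/3·R2
R4 ← R4 + 4·R2
R3 ← 1/3·R3
R4 ← R4 − 1/3·R3
R2 ← R2 − 1/3·R3
R1 ← R1 − R3
R1 ← R1 + 3/2·R2
Pivot columns are the columns containing a leading 1.

1, 3, 6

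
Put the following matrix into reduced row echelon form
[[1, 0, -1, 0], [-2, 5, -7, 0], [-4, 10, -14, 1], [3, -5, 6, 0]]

R2 -> R2 + 2·R1
R3 -> R3 + 4·R1
R4 -> R4 − 3·R1
R2 -> 1/5·R2
R3 -> R3 − 10·R2
R4 -> R4 + 5·R2

[[1, 0, -1, 0], [0, 1, -9/5, 0], [0, 0, 0, 1], [0, 0, 0, 0]]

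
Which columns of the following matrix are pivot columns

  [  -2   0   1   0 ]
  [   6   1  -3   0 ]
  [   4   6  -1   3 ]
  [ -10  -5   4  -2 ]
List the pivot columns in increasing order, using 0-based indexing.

0, 1, 2, 3

R1 := -1/2·R1
R2 := R2 − 6·R1
R3 := R3 − 4·R1
R4 := R4 + 10·R1
R3 := R3 − 6·R2
R4 := R4 + 5·R2
R4 := R4 + R3
R3 := R3 − 3·R4
R1 := R1 + 1/2·R3
Pivot columns are the columns containing a leading 1.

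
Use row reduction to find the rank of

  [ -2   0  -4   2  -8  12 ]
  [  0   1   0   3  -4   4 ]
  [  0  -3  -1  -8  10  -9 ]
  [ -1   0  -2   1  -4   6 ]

R1 := -1/2·R1
  [  1   0   2  -1   4  -6 ]
  [  0   1   0   3  -4   4 ]
  [  0  -3  -1  -8  10  -9 ]
  [ -1   0  -2   1  -4   6 ]
R4 := R4 + R1
  [ 1   0   2  -1   4  -6 ]
  [ 0   1   0   3  -4   4 ]
  [ 0  -3  -1  -8  10  -9 ]
  [ 0   0   0   0   0   0 ]
R3 := R3 + 3·R2
  [ 1  0   2  -1   4  -6 ]
  [ 0  1   0   3  -4   4 ]
  [ 0  0  -1   1  -2   3 ]
  [ 0  0   0   0   0   0 ]
R3 := -1·R3
  [ 1  0  2  -1   4  -6 ]
  [ 0  1  0   3  -4   4 ]
  [ 0  0  1  -1   2  -3 ]
  [ 0  0  0   0   0   0 ]
R1 := R1 − 2·R3
  [ 1  0  0   1   0   0 ]
  [ 0  1  0   3  -4   4 ]
  [ 0  0  1  -1   2  -3 ]
  [ 0  0  0   0   0   0 ]
The reduced form has 3 nonzero rows.

rank = 3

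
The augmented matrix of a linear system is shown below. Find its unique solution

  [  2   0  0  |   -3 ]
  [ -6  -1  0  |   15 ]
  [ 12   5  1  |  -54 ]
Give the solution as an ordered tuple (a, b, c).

(-3/2, -6, -6)

Multiply r1 by 1/2.
  [  1   0  0  |  -3/2 ]
  [ -6  -1  0  |    15 ]
  [ 12   5  1  |   -54 ]
Add 6 times r1 to r2.
  [  1   0  0  |  -3/2 ]
  [  0  -1  0  |     6 ]
  [ 12   5  1  |   -54 ]
Subtract 12 times r1 from r3.
  [ 1   0  0  |  -3/2 ]
  [ 0  -1  0  |     6 ]
  [ 0   5  1  |   -36 ]
Multiply r2 by -1.
  [ 1  0  0  |  -3/2 ]
  [ 0  1  0  |    -6 ]
  [ 0  5  1  |   -36 ]
Subtract 5 times r2 from r3.
  [ 1  0  0  |  -3/2 ]
  [ 0  1  0  |    -6 ]
  [ 0  0  1  |    -6 ]
Reading off the last column: a = -3/2, b = -6, c = -6.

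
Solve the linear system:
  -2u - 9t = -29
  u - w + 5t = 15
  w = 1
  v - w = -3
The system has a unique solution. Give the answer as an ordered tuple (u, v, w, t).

(1, -2, 1, 3)

Form the augmented matrix and row-reduce:
  [ -2  0   0  -9  |  -29 ]
  [  1  0  -1   5  |   15 ]
  [  0  0   1   0  |    1 ]
  [  0  1  -1   0  |   -3 ]
Multiply R1 by -1/2.
  [ 1  0   0  9/2  |  29/2 ]
  [ 1  0  -1    5  |    15 ]
  [ 0  0   1    0  |     1 ]
  [ 0  1  -1    0  |    -3 ]
Subtract R1 from R2.
  [ 1  0   0  9/2  |  29/2 ]
  [ 0  0  -1  1/2  |   1/2 ]
  [ 0  0   1    0  |     1 ]
  [ 0  1  -1    0  |    -3 ]
Swap R2 and R4.
  [ 1  0   0  9/2  |  29/2 ]
  [ 0  1  -1    0  |    -3 ]
  [ 0  0   1    0  |     1 ]
  [ 0  0  -1  1/2  |   1/2 ]
Add R3 to R4.
  [ 1  0   0  9/2  |  29/2 ]
  [ 0  1  -1    0  |    -3 ]
  [ 0  0   1    0  |     1 ]
  [ 0  0   0  1/2  |   3/2 ]
Multiply R4 by 2.
  [ 1  0   0  9/2  |  29/2 ]
  [ 0  1  -1    0  |    -3 ]
  [ 0  0   1    0  |     1 ]
  [ 0  0   0    1  |     3 ]
Subtract 9/2 times R4 from R1.
  [ 1  0   0  0  |   1 ]
  [ 0  1  -1  0  |  -3 ]
  [ 0  0   1  0  |   1 ]
  [ 0  0   0  1  |   3 ]
Add R3 to R2.
  [ 1  0  0  0  |   1 ]
  [ 0  1  0  0  |  -2 ]
  [ 0  0  1  0  |   1 ]
  [ 0  0  0  1  |   3 ]
Reading off the last column: u = 1, v = -2, w = 1, t = 3.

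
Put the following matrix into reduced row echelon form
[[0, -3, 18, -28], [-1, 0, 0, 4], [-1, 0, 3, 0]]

Swap r1 and r2.
Multiply r1 by -1.
Add r1 to r3.
Multiply r2 by -1/3.
Multiply r3 by 1/3.
Add 6 times r3 to r2.

[[1, 0, 0, -4], [0, 1, 0, 4/3], [0, 0, 1, -4/3]]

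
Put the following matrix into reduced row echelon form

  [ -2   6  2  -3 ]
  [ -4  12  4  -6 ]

R1 ← -1/2·R1
  [  1  -3  -1  3/2 ]
  [ -4  12   4   -6 ]
R2 ← R2 + 4·R1
  [ 1  -3  -1  3/2 ]
  [ 0   0   0    0 ]

[[1, -3, -1, 3/2], [0, 0, 0, 0]]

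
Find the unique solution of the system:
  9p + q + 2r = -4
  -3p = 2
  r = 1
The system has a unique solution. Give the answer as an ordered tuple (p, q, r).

Form the augmented matrix and row-reduce:
  [  9  1  2  |  -4 ]
  [ -3  0  0  |   2 ]
  [  0  0  1  |   1 ]
R1 -> 1/9·R1
  [  1  1/9  2/9  |  -4/9 ]
  [ -3    0    0  |     2 ]
  [  0    0    1  |     1 ]
R2 -> R2 + 3·R1
  [ 1  1/9  2/9  |  -4/9 ]
  [ 0  1/3  2/3  |   2/3 ]
  [ 0    0    1  |     1 ]
R2 -> 3·R2
  [ 1  1/9  2/9  |  -4/9 ]
  [ 0    1    2  |     2 ]
  [ 0    0    1  |     1 ]
R2 -> R2 − 2·R3
  [ 1  1/9  2/9  |  -4/9 ]
  [ 0    1    0  |     0 ]
  [ 0    0    1  |     1 ]
R1 -> R1 − 2/9·R3
  [ 1  1/9  0  |  -2/3 ]
  [ 0    1  0  |     0 ]
  [ 0    0  1  |     1 ]
R1 -> R1 − 1/9·R2
  [ 1  0  0  |  -2/3 ]
  [ 0  1  0  |     0 ]
  [ 0  0  1  |     1 ]
Reading off the last column: p = -2/3, q = 0, r = 1.

(-2/3, 0, 1)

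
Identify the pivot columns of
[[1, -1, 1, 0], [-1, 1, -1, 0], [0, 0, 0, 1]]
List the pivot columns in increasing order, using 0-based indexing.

Add ρ1 to ρ2.
  [ 1  -1  1  0 ]
  [ 0   0  0  0 ]
  [ 0   0  0  1 ]
Swap ρ2 and ρ3.
  [ 1  -1  1  0 ]
  [ 0   0  0  1 ]
  [ 0   0  0  0 ]
Pivot columns are the columns containing a leading 1.

0, 3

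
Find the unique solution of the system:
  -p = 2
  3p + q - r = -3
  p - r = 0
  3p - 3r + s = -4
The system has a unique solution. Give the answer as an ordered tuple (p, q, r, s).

Form the augmented matrix and row-reduce:
  [ -1  0   0  0  |   2 ]
  [  3  1  -1  0  |  -3 ]
  [  1  0  -1  0  |   0 ]
  [  3  0  -3  1  |  -4 ]
Multiply r1 by -1.
Subtract 3 times r1 from r2.
Subtract r1 from r3.
Subtract 3 times r1 from r4.
Multiply r3 by -1.
Add 3 times r3 to r4.
Add r3 to r2.
Reading off the last column: p = -2, q = 1, r = -2, s = -4.

(-2, 1, -2, -4)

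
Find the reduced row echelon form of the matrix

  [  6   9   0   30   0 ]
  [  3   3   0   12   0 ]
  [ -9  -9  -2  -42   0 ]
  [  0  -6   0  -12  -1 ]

[[1, 0, 0, 2, 0], [0, 1, 0, 2, 0], [0, 0, 1, 3, 0], [0, 0, 0, 0, 1]]

r1 ← 1/6·r1
r2 ← r2 − 3·r1
r3 ← r3 + 9·r1
r2 ← -2/3·r2
r3 ← r3 − 9/2·r2
r4 ← r4 + 6·r2
r3 ← -1/2·r3
r4 ← -1·r4
r1 ← r1 − 3/2·r2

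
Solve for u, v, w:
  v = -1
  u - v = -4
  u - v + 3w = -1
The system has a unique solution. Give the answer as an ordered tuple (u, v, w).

(-5, -1, 1)

Form the augmented matrix and row-reduce:
  [ 0   1  0  |  -1 ]
  [ 1  -1  0  |  -4 ]
  [ 1  -1  3  |  -1 ]
R1 <-> R2
  [ 1  -1  0  |  -4 ]
  [ 0   1  0  |  -1 ]
  [ 1  -1  3  |  -1 ]
R3 := R3 − R1
  [ 1  -1  0  |  -4 ]
  [ 0   1  0  |  -1 ]
  [ 0   0  3  |   3 ]
R3 := 1/3·R3
  [ 1  -1  0  |  -4 ]
  [ 0   1  0  |  -1 ]
  [ 0   0  1  |   1 ]
R1 := R1 + R2
  [ 1  0  0  |  -5 ]
  [ 0  1  0  |  -1 ]
  [ 0  0  1  |   1 ]
Reading off the last column: u = -5, v = -1, w = 1.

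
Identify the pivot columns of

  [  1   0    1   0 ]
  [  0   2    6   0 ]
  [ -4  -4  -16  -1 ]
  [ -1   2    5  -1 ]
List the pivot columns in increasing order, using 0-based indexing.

r3 := r3 + 4·r1
  [  1   0    1   0 ]
  [  0   2    6   0 ]
  [  0  -4  -12  -1 ]
  [ -1   2    5  -1 ]
r4 := r4 + r1
  [ 1   0    1   0 ]
  [ 0   2    6   0 ]
  [ 0  -4  -12  -1 ]
  [ 0   2    6  -1 ]
r2 := 1/2·r2
  [ 1   0    1   0 ]
  [ 0   1    3   0 ]
  [ 0  -4  -12  -1 ]
  [ 0   2    6  -1 ]
r3 := r3 + 4·r2
  [ 1  0  1   0 ]
  [ 0  1  3   0 ]
  [ 0  0  0  -1 ]
  [ 0  2  6  -1 ]
r4 := r4 − 2·r2
  [ 1  0  1   0 ]
  [ 0  1  3   0 ]
  [ 0  0  0  -1 ]
  [ 0  0  0  -1 ]
r3 := -1·r3
  [ 1  0  1   0 ]
  [ 0  1  3   0 ]
  [ 0  0  0   1 ]
  [ 0  0  0  -1 ]
r4 := r4 + r3
  [ 1  0  1  0 ]
  [ 0  1  3  0 ]
  [ 0  0  0  1 ]
  [ 0  0  0  0 ]
Pivot columns are the columns containing a leading 1.

0, 1, 3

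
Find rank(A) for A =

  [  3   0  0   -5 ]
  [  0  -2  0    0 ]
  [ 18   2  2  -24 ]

ρ1 ← 1/3·ρ1
ρ3 ← ρ3 − 18·ρ1
ρ2 ← -1/2·ρ2
ρ3 ← ρ3 − 2·ρ2
ρ3 ← 1/2·ρ3
The reduced form has 3 nonzero rows.

rank = 3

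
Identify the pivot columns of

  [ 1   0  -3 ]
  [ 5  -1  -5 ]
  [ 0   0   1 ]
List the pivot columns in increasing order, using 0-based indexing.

ρ2 := ρ2 − 5·ρ1
ρ2 := -1·ρ2
ρ2 := ρ2 + 10·ρ3
ρ1 := ρ1 + 3·ρ3
Pivot columns are the columns containing a leading 1.

0, 1, 2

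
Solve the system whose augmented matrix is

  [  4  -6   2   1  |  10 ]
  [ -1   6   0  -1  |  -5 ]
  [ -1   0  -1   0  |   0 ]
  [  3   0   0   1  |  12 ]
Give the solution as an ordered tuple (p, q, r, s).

(5, -1/2, -5, -3)

ρ1 ← 1/4·ρ1
  [  1  -3/2  1/2  1/4  |  5/2 ]
  [ -1     6    0   -1  |   -5 ]
  [ -1     0   -1    0  |    0 ]
  [  3     0    0    1  |   12 ]
ρ2 ← ρ2 + ρ1
  [  1  -3/2  1/2   1/4  |   5/2 ]
  [  0   9/2  1/2  -3/4  |  -5/2 ]
  [ -1     0   -1     0  |     0 ]
  [  3     0    0     1  |    12 ]
ρ3 ← ρ3 + ρ1
  [ 1  -3/2   1/2   1/4  |   5/2 ]
  [ 0   9/2   1/2  -3/4  |  -5/2 ]
  [ 0  -3/2  -1/2   1/4  |   5/2 ]
  [ 3     0     0     1  |    12 ]
ρ4 ← ρ4 − 3·ρ1
  [ 1  -3/2   1/2   1/4  |   5/2 ]
  [ 0   9/2   1/2  -3/4  |  -5/2 ]
  [ 0  -3/2  -1/2   1/4  |   5/2 ]
  [ 0   9/2  -3/2   1/4  |   9/2 ]
ρ2 ← 2/9·ρ2
  [ 1  -3/2   1/2   1/4  |   5/2 ]
  [ 0     1   1/9  -1/6  |  -5/9 ]
  [ 0  -3/2  -1/2   1/4  |   5/2 ]
  [ 0   9/2  -3/2   1/4  |   9/2 ]
ρ3 ← ρ3 + 3/2·ρ2
  [ 1  -3/2   1/2   1/4  |   5/2 ]
  [ 0     1   1/9  -1/6  |  -5/9 ]
  [ 0     0  -1/3     0  |   5/3 ]
  [ 0   9/2  -3/2   1/4  |   9/2 ]
ρ4 ← ρ4 − 9/2·ρ2
  [ 1  -3/2   1/2   1/4  |   5/2 ]
  [ 0     1   1/9  -1/6  |  -5/9 ]
  [ 0     0  -1/3     0  |   5/3 ]
  [ 0     0    -2     1  |     7 ]
ρ3 ← -3·ρ3
  [ 1  -3/2  1/2   1/4  |   5/2 ]
  [ 0     1  1/9  -1/6  |  -5/9 ]
  [ 0     0    1     0  |    -5 ]
  [ 0     0   -2     1  |     7 ]
ρ4 ← ρ4 + 2·ρ3
  [ 1  -3/2  1/2   1/4  |   5/2 ]
  [ 0     1  1/9  -1/6  |  -5/9 ]
  [ 0     0    1     0  |    -5 ]
  [ 0     0    0     1  |    -3 ]
ρ2 ← ρ2 + 1/6·ρ4
  [ 1  -3/2  1/2  1/4  |     5/2 ]
  [ 0     1  1/9    0  |  -19/18 ]
  [ 0     0    1    0  |      -5 ]
  [ 0     0    0    1  |      -3 ]
ρ1 ← ρ1 − 1/4·ρ4
  [ 1  -3/2  1/2  0  |    13/4 ]
  [ 0     1  1/9  0  |  -19/18 ]
  [ 0     0    1  0  |      -5 ]
  [ 0     0    0  1  |      -3 ]
ρ2 ← ρ2 − 1/9·ρ3
  [ 1  -3/2  1/2  0  |  13/4 ]
  [ 0     1    0  0  |  -1/2 ]
  [ 0     0    1  0  |    -5 ]
  [ 0     0    0  1  |    -3 ]
ρ1 ← ρ1 − 1/2·ρ3
  [ 1  -3/2  0  0  |  23/4 ]
  [ 0     1  0  0  |  -1/2 ]
  [ 0     0  1  0  |    -5 ]
  [ 0     0  0  1  |    -3 ]
ρ1 ← ρ1 + 3/2·ρ2
  [ 1  0  0  0  |     5 ]
  [ 0  1  0  0  |  -1/2 ]
  [ 0  0  1  0  |    -5 ]
  [ 0  0  0  1  |    -3 ]
Reading off the last column: p = 5, q = -1/2, r = -5, s = -3.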